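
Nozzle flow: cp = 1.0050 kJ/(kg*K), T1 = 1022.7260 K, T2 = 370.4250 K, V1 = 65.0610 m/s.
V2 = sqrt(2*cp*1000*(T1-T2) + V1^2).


dT = 652.3010 K
2*cp*1000*dT = 1311125.0100
V1^2 = 4232.9337
V2 = sqrt(1315357.9437) = 1146.8906 m/s

1146.8906 m/s


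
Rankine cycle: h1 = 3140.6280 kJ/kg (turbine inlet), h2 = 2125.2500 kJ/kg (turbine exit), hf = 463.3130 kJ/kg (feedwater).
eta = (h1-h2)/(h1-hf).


W = 1015.3780 kJ/kg
Q_in = 2677.3150 kJ/kg
eta = 0.3793 = 37.9252%

eta = 37.9252%


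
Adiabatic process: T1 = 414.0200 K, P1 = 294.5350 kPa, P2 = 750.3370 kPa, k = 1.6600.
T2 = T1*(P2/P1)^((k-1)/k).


(k-1)/k = 0.3976
(P2/P1)^exp = 1.4503
T2 = 414.0200 * 1.4503 = 600.4689 K

600.4689 K


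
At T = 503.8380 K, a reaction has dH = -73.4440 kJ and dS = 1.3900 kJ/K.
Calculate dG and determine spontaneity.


T*dS = 503.8380 * 1.3900 = 700.3348 kJ
dG = -73.4440 - 700.3348 = -773.7788 kJ (spontaneous)

dG = -773.7788 kJ, spontaneous


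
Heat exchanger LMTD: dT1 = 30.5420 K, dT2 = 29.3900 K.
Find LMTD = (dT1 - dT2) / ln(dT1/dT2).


dT1/dT2 = 1.0392
ln(dT1/dT2) = 0.0384
LMTD = 1.1520 / 0.0384 = 29.9623 K

29.9623 K


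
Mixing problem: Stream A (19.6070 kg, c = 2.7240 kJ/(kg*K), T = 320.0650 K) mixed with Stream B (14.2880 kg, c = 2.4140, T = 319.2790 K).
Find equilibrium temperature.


num = 28106.8274
den = 87.9007
Tf = 319.7566 K

319.7566 K


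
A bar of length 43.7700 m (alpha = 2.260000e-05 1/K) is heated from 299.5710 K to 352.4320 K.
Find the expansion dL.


dT = 52.8610 K
dL = 2.260000e-05 * 43.7700 * 52.8610 = 0.052290 m
L_final = 43.822290 m

dL = 0.052290 m


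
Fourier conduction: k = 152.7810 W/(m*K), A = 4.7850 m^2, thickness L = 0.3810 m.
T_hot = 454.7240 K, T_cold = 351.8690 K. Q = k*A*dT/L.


dT = 102.8550 K
Q = 152.7810 * 4.7850 * 102.8550 / 0.3810 = 197356.6312 W

197356.6312 W


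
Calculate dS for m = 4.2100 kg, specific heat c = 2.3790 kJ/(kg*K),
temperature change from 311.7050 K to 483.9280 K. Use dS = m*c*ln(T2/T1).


T2/T1 = 1.5525
ln(T2/T1) = 0.4399
dS = 4.2100 * 2.3790 * 0.4399 = 4.4056 kJ/K

4.4056 kJ/K


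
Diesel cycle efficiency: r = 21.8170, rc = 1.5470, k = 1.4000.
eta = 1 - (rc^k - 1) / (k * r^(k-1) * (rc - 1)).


r^(k-1) = 3.4318
rc^k = 1.8420
eta = 0.6796 = 67.9615%

67.9615%


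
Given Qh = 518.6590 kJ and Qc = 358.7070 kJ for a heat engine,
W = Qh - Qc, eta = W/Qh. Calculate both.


W = 518.6590 - 358.7070 = 159.9520 kJ
eta = 159.9520 / 518.6590 = 0.3084 = 30.8395%

W = 159.9520 kJ, eta = 30.8395%


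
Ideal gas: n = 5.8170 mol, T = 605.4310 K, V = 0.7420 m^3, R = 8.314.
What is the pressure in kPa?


P = nRT/V = 5.8170 * 8.314 * 605.4310 / 0.7420
= 29280.1797 / 0.7420 = 39461.1587 Pa = 39.4612 kPa

39.4612 kPa


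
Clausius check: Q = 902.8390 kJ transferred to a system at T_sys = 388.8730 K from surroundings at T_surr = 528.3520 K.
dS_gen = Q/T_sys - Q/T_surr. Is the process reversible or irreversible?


dS_sys = 902.8390/388.8730 = 2.3217 kJ/K
dS_surr = -902.8390/528.3520 = -1.7088 kJ/K
dS_gen = 2.3217 - 1.7088 = 0.6129 kJ/K (irreversible)

dS_gen = 0.6129 kJ/K, irreversible


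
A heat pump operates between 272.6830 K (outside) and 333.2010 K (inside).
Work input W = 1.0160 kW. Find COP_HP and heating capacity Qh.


COP = 333.2010 / 60.5180 = 5.5058
Qh = 5.5058 * 1.0160 = 5.5939 kW

COP = 5.5058, Qh = 5.5939 kW


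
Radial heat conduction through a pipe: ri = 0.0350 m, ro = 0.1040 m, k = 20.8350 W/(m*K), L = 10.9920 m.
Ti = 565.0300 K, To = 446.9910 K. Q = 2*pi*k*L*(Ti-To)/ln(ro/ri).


dT = 118.0390 K
ln(ro/ri) = 1.0890
Q = 2*pi*20.8350*10.9920*118.0390 / 1.0890 = 155966.2576 W

155966.2576 W


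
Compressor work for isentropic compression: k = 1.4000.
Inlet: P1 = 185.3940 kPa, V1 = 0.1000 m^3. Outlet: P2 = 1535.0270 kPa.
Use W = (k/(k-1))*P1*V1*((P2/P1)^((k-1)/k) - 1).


(k-1)/k = 0.2857
(P2/P1)^exp = 1.8293
W = 3.5000 * 185.3940 * 0.1000 * (1.8293 - 1) = 53.8133 kJ

53.8133 kJ


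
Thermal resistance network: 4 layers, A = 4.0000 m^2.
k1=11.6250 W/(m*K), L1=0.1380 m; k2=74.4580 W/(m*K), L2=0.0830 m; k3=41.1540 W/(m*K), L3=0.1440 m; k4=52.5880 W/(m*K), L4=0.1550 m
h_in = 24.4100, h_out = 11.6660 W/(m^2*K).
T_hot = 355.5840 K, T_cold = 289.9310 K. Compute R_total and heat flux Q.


R_conv_in = 1/(24.4100*4.0000) = 0.0102
R_1 = 0.1380/(11.6250*4.0000) = 0.0030
R_2 = 0.0830/(74.4580*4.0000) = 0.0003
R_3 = 0.1440/(41.1540*4.0000) = 0.0009
R_4 = 0.1550/(52.5880*4.0000) = 0.0007
R_conv_out = 1/(11.6660*4.0000) = 0.0214
R_total = 0.0365 K/W
Q = 65.6530 / 0.0365 = 1797.2575 W

R_total = 0.0365 K/W, Q = 1797.2575 W


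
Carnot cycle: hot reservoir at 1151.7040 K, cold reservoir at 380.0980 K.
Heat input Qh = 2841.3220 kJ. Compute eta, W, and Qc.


eta = 1 - 380.0980/1151.7040 = 0.6700
W = 0.6700 * 2841.3220 = 1903.5977 kJ
Qc = 2841.3220 - 1903.5977 = 937.7243 kJ

eta = 66.9969%, W = 1903.5977 kJ, Qc = 937.7243 kJ


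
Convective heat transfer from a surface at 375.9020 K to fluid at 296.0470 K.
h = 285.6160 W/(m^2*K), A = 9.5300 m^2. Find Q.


dT = 79.8550 K
Q = 285.6160 * 9.5300 * 79.8550 = 217358.9599 W

217358.9599 W


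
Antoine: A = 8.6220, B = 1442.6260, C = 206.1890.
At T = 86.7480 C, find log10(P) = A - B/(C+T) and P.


C+T = 292.9370
B/(C+T) = 4.9247
log10(P) = 8.6220 - 4.9247 = 3.6973
P = 10^3.6973 = 4980.8433 mmHg

4980.8433 mmHg


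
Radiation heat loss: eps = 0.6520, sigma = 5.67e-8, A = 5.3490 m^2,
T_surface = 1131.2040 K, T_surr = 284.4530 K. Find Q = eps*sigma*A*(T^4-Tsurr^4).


T^4 = 1.6374e+12
Tsurr^4 = 6.5470e+09
Q = 0.6520 * 5.67e-8 * 5.3490 * 1.6309e+12 = 322498.0172 W

322498.0172 W


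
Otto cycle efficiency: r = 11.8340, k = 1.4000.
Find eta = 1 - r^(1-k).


r^(k-1) = 2.6869
eta = 1 - 1/2.6869 = 0.6278 = 62.7825%

62.7825%


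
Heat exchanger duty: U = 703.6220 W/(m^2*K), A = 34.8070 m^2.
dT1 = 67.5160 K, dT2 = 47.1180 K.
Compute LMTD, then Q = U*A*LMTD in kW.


LMTD = 56.7069 K
Q = 703.6220 * 34.8070 * 56.7069 = 1388806.2650 W = 1388.8063 kW

1388.8063 kW


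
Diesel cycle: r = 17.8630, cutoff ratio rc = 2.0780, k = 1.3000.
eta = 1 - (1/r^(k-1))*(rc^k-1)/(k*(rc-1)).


r^(k-1) = 2.3746
rc^k = 2.5879
eta = 0.5228 = 52.2843%

52.2843%


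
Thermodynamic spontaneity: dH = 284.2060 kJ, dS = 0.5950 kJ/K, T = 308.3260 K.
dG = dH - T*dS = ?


T*dS = 308.3260 * 0.5950 = 183.4540 kJ
dG = 284.2060 - 183.4540 = 100.7520 kJ (non-spontaneous)

dG = 100.7520 kJ, non-spontaneous


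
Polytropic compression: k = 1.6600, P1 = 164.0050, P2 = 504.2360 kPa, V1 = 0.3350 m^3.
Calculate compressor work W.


(k-1)/k = 0.3976
(P2/P1)^exp = 1.5629
W = 2.5152 * 164.0050 * 0.3350 * (1.5629 - 1) = 77.7873 kJ

77.7873 kJ


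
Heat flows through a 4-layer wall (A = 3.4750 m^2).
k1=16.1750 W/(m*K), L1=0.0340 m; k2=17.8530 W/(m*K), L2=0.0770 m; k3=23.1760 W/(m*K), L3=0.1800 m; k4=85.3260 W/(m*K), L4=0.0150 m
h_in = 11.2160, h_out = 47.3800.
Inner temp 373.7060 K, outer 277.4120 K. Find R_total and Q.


R_conv_in = 1/(11.2160*3.4750) = 0.0257
R_1 = 0.0340/(16.1750*3.4750) = 0.0006
R_2 = 0.0770/(17.8530*3.4750) = 0.0012
R_3 = 0.1800/(23.1760*3.4750) = 0.0022
R_4 = 0.0150/(85.3260*3.4750) = 5.0589e-05
R_conv_out = 1/(47.3800*3.4750) = 0.0061
R_total = 0.0359 K/W
Q = 96.2940 / 0.0359 = 2685.0981 W

R_total = 0.0359 K/W, Q = 2685.0981 W


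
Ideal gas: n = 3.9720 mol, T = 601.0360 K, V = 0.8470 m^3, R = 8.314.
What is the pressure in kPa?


P = nRT/V = 3.9720 * 8.314 * 601.0360 / 0.8470
= 19848.1368 / 0.8470 = 23433.4555 Pa = 23.4335 kPa

23.4335 kPa


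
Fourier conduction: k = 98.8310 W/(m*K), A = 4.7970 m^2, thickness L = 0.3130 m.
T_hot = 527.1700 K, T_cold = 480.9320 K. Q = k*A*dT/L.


dT = 46.2380 K
Q = 98.8310 * 4.7970 * 46.2380 / 0.3130 = 70035.3997 W

70035.3997 W


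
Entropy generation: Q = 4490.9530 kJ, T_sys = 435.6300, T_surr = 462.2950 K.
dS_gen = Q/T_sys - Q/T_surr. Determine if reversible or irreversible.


dS_sys = 4490.9530/435.6300 = 10.3091 kJ/K
dS_surr = -4490.9530/462.2950 = -9.7145 kJ/K
dS_gen = 10.3091 - 9.7145 = 0.5946 kJ/K (irreversible)

dS_gen = 0.5946 kJ/K, irreversible


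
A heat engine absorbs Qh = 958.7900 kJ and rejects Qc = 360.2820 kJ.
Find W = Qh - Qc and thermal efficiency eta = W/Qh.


W = 958.7900 - 360.2820 = 598.5080 kJ
eta = 598.5080 / 958.7900 = 0.6242 = 62.4233%

W = 598.5080 kJ, eta = 62.4233%


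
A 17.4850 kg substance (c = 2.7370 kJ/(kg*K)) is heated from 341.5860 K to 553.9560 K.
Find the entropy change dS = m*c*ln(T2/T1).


T2/T1 = 1.6217
ln(T2/T1) = 0.4835
dS = 17.4850 * 2.7370 * 0.4835 = 23.1379 kJ/K

23.1379 kJ/K


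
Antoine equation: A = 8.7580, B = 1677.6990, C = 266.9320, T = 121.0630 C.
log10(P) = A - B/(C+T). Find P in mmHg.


C+T = 387.9950
B/(C+T) = 4.3240
log10(P) = 8.7580 - 4.3240 = 4.4340
P = 10^4.4340 = 27163.0031 mmHg

27163.0031 mmHg


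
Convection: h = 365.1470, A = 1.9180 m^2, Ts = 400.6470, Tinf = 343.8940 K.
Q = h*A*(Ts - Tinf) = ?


dT = 56.7530 K
Q = 365.1470 * 1.9180 * 56.7530 = 39747.0740 W

39747.0740 W


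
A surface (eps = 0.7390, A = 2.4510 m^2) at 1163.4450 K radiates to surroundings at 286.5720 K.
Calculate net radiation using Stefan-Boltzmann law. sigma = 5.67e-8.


T^4 = 1.8322e+12
Tsurr^4 = 6.7443e+09
Q = 0.7390 * 5.67e-8 * 2.4510 * 1.8255e+12 = 187479.0325 W

187479.0325 W


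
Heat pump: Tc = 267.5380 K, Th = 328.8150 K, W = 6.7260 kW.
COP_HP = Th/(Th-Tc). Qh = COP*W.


COP = 328.8150 / 61.2770 = 5.3660
Qh = 5.3660 * 6.7260 = 36.0920 kW

COP = 5.3660, Qh = 36.0920 kW


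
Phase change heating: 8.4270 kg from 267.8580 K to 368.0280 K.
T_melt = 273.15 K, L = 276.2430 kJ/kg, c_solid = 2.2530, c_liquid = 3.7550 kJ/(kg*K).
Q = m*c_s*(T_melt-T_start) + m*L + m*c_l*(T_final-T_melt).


Q1 (sensible, solid) = 8.4270 * 2.2530 * 5.2920 = 100.4741 kJ
Q2 (latent) = 8.4270 * 276.2430 = 2327.8998 kJ
Q3 (sensible, liquid) = 8.4270 * 3.7550 * 94.8780 = 3002.2611 kJ
Q_total = 5430.6349 kJ

5430.6349 kJ


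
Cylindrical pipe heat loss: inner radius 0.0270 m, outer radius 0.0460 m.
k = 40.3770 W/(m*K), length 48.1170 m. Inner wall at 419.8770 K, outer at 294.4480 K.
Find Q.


dT = 125.4290 K
ln(ro/ri) = 0.5328
Q = 2*pi*40.3770*48.1170*125.4290 / 0.5328 = 2873707.1537 W

2873707.1537 W


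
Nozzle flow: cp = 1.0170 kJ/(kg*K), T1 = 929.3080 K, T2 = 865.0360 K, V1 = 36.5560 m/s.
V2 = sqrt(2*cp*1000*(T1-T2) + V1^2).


dT = 64.2720 K
2*cp*1000*dT = 130729.2480
V1^2 = 1336.3411
V2 = sqrt(132065.5891) = 363.4083 m/s

363.4083 m/s


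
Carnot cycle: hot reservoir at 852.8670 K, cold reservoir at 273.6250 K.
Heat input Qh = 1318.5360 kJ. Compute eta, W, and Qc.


eta = 1 - 273.6250/852.8670 = 0.6792
W = 0.6792 * 1318.5360 = 895.5106 kJ
Qc = 1318.5360 - 895.5106 = 423.0254 kJ

eta = 67.9170%, W = 895.5106 kJ, Qc = 423.0254 kJ


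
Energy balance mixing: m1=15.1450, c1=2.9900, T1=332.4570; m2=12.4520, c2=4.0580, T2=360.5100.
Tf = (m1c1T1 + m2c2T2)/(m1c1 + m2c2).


num = 33271.4814
den = 95.8138
Tf = 347.2516 K

347.2516 K


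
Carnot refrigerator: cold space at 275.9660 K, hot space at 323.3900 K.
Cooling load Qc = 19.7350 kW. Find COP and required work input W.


COP = 275.9660 / 47.4240 = 5.8191
W = 19.7350 / 5.8191 = 3.3914 kW

COP = 5.8191, W = 3.3914 kW


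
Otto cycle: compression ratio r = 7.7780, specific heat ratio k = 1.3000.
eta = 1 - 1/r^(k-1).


r^(k-1) = 1.8504
eta = 1 - 1/1.8504 = 0.4596 = 45.9570%

45.9570%


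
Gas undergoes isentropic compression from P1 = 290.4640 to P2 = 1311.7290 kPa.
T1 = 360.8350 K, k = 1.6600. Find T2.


(k-1)/k = 0.3976
(P2/P1)^exp = 1.8211
T2 = 360.8350 * 1.8211 = 657.1003 K

657.1003 K


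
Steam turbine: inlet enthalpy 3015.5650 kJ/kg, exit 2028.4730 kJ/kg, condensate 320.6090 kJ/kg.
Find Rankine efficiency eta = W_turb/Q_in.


W = 987.0920 kJ/kg
Q_in = 2694.9560 kJ/kg
eta = 0.3663 = 36.6274%

eta = 36.6274%


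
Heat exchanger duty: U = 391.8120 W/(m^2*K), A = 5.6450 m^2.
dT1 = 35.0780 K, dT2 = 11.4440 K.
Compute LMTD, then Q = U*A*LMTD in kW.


LMTD = 21.0997 K
Q = 391.8120 * 5.6450 * 21.0997 = 46667.9568 W = 46.6680 kW

46.6680 kW


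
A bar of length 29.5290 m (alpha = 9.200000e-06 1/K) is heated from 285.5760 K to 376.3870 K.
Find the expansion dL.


dT = 90.8110 K
dL = 9.200000e-06 * 29.5290 * 90.8110 = 0.024670 m
L_final = 29.553670 m

dL = 0.024670 m


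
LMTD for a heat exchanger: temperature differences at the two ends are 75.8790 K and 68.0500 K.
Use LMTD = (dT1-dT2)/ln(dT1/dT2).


dT1/dT2 = 1.1150
ln(dT1/dT2) = 0.1089
LMTD = 7.8290 / 0.1089 = 71.8935 K

71.8935 K


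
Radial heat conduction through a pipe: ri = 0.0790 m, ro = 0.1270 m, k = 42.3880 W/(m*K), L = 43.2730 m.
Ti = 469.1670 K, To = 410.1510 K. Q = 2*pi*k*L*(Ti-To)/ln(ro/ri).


dT = 59.0160 K
ln(ro/ri) = 0.4747
Q = 2*pi*42.3880*43.2730*59.0160 / 0.4747 = 1432697.3067 W

1432697.3067 W


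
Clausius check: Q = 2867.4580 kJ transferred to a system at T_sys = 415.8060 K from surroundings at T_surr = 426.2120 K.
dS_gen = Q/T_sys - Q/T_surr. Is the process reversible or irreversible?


dS_sys = 2867.4580/415.8060 = 6.8961 kJ/K
dS_surr = -2867.4580/426.2120 = -6.7278 kJ/K
dS_gen = 6.8961 - 6.7278 = 0.1684 kJ/K (irreversible)

dS_gen = 0.1684 kJ/K, irreversible


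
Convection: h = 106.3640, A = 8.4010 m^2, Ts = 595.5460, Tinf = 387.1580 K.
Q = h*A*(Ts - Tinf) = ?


dT = 208.3880 K
Q = 106.3640 * 8.4010 * 208.3880 = 186208.0073 W

186208.0073 W


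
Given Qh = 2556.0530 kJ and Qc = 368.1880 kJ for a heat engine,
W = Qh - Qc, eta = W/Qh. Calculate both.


W = 2556.0530 - 368.1880 = 2187.8650 kJ
eta = 2187.8650 / 2556.0530 = 0.8560 = 85.5954%

W = 2187.8650 kJ, eta = 85.5954%


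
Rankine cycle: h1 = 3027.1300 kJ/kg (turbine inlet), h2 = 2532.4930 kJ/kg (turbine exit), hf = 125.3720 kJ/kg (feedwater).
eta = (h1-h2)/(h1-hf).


W = 494.6370 kJ/kg
Q_in = 2901.7580 kJ/kg
eta = 0.1705 = 17.0461%

eta = 17.0461%


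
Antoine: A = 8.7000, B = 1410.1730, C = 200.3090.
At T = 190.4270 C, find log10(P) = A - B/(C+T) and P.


C+T = 390.7360
B/(C+T) = 3.6090
log10(P) = 8.7000 - 3.6090 = 5.0910
P = 10^5.0910 = 123305.5596 mmHg

123305.5596 mmHg


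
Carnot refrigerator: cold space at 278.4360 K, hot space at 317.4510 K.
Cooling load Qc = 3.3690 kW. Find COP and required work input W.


COP = 278.4360 / 39.0150 = 7.1366
W = 3.3690 / 7.1366 = 0.4721 kW

COP = 7.1366, W = 0.4721 kW


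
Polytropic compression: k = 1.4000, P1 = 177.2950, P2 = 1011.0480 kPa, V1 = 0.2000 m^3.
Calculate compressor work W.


(k-1)/k = 0.2857
(P2/P1)^exp = 1.6445
W = 3.5000 * 177.2950 * 0.2000 * (1.6445 - 1) = 79.9808 kJ

79.9808 kJ


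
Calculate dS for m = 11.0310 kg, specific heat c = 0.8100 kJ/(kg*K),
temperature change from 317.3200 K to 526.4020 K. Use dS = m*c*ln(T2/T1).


T2/T1 = 1.6589
ln(T2/T1) = 0.5062
dS = 11.0310 * 0.8100 * 0.5062 = 4.5225 kJ/K

4.5225 kJ/K


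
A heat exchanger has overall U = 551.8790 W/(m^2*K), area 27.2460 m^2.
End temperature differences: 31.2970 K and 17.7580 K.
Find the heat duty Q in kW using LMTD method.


LMTD = 23.8915 K
Q = 551.8790 * 27.2460 * 23.8915 = 359244.9136 W = 359.2449 kW

359.2449 kW


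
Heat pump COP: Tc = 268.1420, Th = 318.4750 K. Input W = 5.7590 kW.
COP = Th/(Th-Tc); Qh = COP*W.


COP = 318.4750 / 50.3330 = 6.3274
Qh = 6.3274 * 5.7590 = 36.4393 kW

COP = 6.3274, Qh = 36.4393 kW


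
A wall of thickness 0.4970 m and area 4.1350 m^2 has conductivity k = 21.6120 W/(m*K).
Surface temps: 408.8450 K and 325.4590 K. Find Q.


dT = 83.3860 K
Q = 21.6120 * 4.1350 * 83.3860 / 0.4970 = 14993.6450 W

14993.6450 W


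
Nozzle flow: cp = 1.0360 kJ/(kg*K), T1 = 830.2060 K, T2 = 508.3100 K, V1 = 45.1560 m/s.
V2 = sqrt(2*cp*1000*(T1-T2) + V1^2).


dT = 321.8960 K
2*cp*1000*dT = 666968.5120
V1^2 = 2039.0643
V2 = sqrt(669007.5763) = 817.9288 m/s

817.9288 m/s


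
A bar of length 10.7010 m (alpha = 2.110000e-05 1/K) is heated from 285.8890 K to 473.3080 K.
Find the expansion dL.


dT = 187.4190 K
dL = 2.110000e-05 * 10.7010 * 187.4190 = 0.042318 m
L_final = 10.743318 m

dL = 0.042318 m


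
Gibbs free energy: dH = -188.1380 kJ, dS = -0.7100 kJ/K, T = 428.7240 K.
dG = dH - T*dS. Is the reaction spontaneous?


T*dS = 428.7240 * -0.7100 = -304.3940 kJ
dG = -188.1380 + 304.3940 = 116.2560 kJ (non-spontaneous)

dG = 116.2560 kJ, non-spontaneous


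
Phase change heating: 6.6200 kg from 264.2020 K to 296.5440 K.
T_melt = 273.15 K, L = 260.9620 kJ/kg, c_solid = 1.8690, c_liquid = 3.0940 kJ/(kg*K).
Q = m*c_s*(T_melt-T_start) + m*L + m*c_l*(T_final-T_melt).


Q1 (sensible, solid) = 6.6200 * 1.8690 * 8.9480 = 110.7116 kJ
Q2 (latent) = 6.6200 * 260.9620 = 1727.5684 kJ
Q3 (sensible, liquid) = 6.6200 * 3.0940 * 23.3940 = 479.1625 kJ
Q_total = 2317.4425 kJ

2317.4425 kJ


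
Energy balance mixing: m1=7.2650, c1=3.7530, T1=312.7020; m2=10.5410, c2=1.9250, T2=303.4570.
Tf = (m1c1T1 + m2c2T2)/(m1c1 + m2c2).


num = 14683.5654
den = 47.5570
Tf = 308.7574 K

308.7574 K


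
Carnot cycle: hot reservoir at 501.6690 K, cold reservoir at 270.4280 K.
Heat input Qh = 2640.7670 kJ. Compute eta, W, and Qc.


eta = 1 - 270.4280/501.6690 = 0.4609
W = 0.4609 * 2640.7670 = 1217.2440 kJ
Qc = 2640.7670 - 1217.2440 = 1423.5230 kJ

eta = 46.0943%, W = 1217.2440 kJ, Qc = 1423.5230 kJ


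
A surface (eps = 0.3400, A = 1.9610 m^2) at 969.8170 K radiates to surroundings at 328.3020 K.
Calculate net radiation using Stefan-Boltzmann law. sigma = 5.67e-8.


T^4 = 8.8462e+11
Tsurr^4 = 1.1617e+10
Q = 0.3400 * 5.67e-8 * 1.9610 * 8.7301e+11 = 33003.3293 W

33003.3293 W


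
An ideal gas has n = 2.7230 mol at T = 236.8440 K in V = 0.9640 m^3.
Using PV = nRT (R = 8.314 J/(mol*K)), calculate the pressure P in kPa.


P = nRT/V = 2.7230 * 8.314 * 236.8440 / 0.9640
= 5361.9165 / 0.9640 = 5562.1541 Pa = 5.5622 kPa

5.5622 kPa


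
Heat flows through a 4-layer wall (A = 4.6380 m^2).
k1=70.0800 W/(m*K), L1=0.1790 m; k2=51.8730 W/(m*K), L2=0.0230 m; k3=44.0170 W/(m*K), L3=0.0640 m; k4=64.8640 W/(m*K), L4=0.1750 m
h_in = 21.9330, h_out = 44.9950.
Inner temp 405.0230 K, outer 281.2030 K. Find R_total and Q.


R_conv_in = 1/(21.9330*4.6380) = 0.0098
R_1 = 0.1790/(70.0800*4.6380) = 0.0006
R_2 = 0.0230/(51.8730*4.6380) = 9.5600e-05
R_3 = 0.0640/(44.0170*4.6380) = 0.0003
R_4 = 0.1750/(64.8640*4.6380) = 0.0006
R_conv_out = 1/(44.9950*4.6380) = 0.0048
R_total = 0.0162 K/W
Q = 123.8200 / 0.0162 = 7660.3339 W

R_total = 0.0162 K/W, Q = 7660.3339 W


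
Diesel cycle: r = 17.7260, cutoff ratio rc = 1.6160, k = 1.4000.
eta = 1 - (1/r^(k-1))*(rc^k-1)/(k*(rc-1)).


r^(k-1) = 3.1582
rc^k = 1.9580
eta = 0.6483 = 64.8259%

64.8259%


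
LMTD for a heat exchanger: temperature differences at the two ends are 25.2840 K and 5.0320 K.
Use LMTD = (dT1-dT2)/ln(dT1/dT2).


dT1/dT2 = 5.0246
ln(dT1/dT2) = 1.6144
LMTD = 20.2520 / 1.6144 = 12.5450 K

12.5450 K


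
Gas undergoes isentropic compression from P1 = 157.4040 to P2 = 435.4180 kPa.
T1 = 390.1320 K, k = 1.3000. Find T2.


(k-1)/k = 0.2308
(P2/P1)^exp = 1.2647
T2 = 390.1320 * 1.2647 = 493.3854 K

493.3854 K


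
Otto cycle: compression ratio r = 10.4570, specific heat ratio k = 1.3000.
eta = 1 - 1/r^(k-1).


r^(k-1) = 2.0222
eta = 1 - 1/2.0222 = 0.5055 = 50.5487%

50.5487%


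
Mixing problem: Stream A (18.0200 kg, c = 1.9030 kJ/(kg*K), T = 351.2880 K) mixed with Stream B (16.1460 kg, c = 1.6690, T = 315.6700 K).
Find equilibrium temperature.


num = 20552.9614
den = 61.2397
Tf = 335.6148 K

335.6148 K


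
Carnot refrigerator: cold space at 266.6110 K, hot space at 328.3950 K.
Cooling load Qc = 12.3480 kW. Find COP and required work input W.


COP = 266.6110 / 61.7840 = 4.3152
W = 12.3480 / 4.3152 = 2.8615 kW

COP = 4.3152, W = 2.8615 kW


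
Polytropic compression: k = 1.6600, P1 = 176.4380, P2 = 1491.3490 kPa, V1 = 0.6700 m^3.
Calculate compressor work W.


(k-1)/k = 0.3976
(P2/P1)^exp = 2.3365
W = 2.5152 * 176.4380 * 0.6700 * (2.3365 - 1) = 397.3671 kJ

397.3671 kJ


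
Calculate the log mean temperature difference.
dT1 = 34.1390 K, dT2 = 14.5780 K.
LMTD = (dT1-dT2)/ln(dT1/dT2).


dT1/dT2 = 2.3418
ln(dT1/dT2) = 0.8509
LMTD = 19.5610 / 0.8509 = 22.9879 K

22.9879 K


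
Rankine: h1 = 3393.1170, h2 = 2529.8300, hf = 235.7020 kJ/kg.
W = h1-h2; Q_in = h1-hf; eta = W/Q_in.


W = 863.2870 kJ/kg
Q_in = 3157.4150 kJ/kg
eta = 0.2734 = 27.3416%

eta = 27.3416%


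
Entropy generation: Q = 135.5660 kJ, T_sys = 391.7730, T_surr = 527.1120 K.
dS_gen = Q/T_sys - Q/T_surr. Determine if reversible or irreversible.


dS_sys = 135.5660/391.7730 = 0.3460 kJ/K
dS_surr = -135.5660/527.1120 = -0.2572 kJ/K
dS_gen = 0.3460 - 0.2572 = 0.0888 kJ/K (irreversible)

dS_gen = 0.0888 kJ/K, irreversible


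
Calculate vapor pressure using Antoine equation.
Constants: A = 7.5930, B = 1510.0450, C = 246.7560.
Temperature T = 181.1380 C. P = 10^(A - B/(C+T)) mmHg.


C+T = 427.8940
B/(C+T) = 3.5290
log10(P) = 7.5930 - 3.5290 = 4.0640
P = 10^4.0640 = 11587.3325 mmHg

11587.3325 mmHg


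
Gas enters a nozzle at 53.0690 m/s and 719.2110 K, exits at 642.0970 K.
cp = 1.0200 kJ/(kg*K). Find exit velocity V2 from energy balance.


dT = 77.1140 K
2*cp*1000*dT = 157312.5600
V1^2 = 2816.3188
V2 = sqrt(160128.8788) = 400.1611 m/s

400.1611 m/s


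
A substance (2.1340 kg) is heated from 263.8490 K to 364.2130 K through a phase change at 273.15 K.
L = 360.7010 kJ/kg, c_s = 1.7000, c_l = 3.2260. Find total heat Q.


Q1 (sensible, solid) = 2.1340 * 1.7000 * 9.3010 = 33.7422 kJ
Q2 (latent) = 2.1340 * 360.7010 = 769.7359 kJ
Q3 (sensible, liquid) = 2.1340 * 3.2260 * 91.0630 = 626.9036 kJ
Q_total = 1430.3817 kJ

1430.3817 kJ


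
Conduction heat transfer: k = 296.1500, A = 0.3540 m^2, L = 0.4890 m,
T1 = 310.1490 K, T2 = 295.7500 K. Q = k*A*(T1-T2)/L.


dT = 14.3990 K
Q = 296.1500 * 0.3540 * 14.3990 / 0.4890 = 3087.0131 W

3087.0131 W


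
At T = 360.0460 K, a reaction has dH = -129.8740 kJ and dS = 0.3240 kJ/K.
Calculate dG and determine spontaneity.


T*dS = 360.0460 * 0.3240 = 116.6549 kJ
dG = -129.8740 - 116.6549 = -246.5289 kJ (spontaneous)

dG = -246.5289 kJ, spontaneous


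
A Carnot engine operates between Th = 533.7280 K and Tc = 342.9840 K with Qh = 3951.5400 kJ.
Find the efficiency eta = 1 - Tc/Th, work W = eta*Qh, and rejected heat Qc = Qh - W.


eta = 1 - 342.9840/533.7280 = 0.3574
W = 0.3574 * 3951.5400 = 1412.2035 kJ
Qc = 3951.5400 - 1412.2035 = 2539.3365 kJ

eta = 35.7381%, W = 1412.2035 kJ, Qc = 2539.3365 kJ


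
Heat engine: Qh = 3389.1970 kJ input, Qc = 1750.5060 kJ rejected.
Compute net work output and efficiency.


W = 3389.1970 - 1750.5060 = 1638.6910 kJ
eta = 1638.6910 / 3389.1970 = 0.4835 = 48.3504%

W = 1638.6910 kJ, eta = 48.3504%


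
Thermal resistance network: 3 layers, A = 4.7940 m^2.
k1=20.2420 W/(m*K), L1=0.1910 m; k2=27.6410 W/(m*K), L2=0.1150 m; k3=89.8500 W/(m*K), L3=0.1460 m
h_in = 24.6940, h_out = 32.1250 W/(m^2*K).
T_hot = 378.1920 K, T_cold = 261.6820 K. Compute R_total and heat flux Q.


R_conv_in = 1/(24.6940*4.7940) = 0.0084
R_1 = 0.1910/(20.2420*4.7940) = 0.0020
R_2 = 0.1150/(27.6410*4.7940) = 0.0009
R_3 = 0.1460/(89.8500*4.7940) = 0.0003
R_conv_out = 1/(32.1250*4.7940) = 0.0065
R_total = 0.0181 K/W
Q = 116.5100 / 0.0181 = 6431.5380 W

R_total = 0.0181 K/W, Q = 6431.5380 W


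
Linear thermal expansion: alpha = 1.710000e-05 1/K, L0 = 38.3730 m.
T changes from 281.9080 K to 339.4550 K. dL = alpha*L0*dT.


dT = 57.5470 K
dL = 1.710000e-05 * 38.3730 * 57.5470 = 0.037761 m
L_final = 38.410761 m

dL = 0.037761 m


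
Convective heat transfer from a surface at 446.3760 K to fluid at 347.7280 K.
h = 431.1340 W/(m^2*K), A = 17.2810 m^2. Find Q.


dT = 98.6480 K
Q = 431.1340 * 17.2810 * 98.6480 = 734969.6886 W

734969.6886 W


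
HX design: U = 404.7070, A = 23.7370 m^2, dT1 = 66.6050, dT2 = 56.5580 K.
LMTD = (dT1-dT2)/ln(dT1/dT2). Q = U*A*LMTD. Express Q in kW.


LMTD = 61.4447 K
Q = 404.7070 * 23.7370 * 61.4447 = 590269.9705 W = 590.2700 kW

590.2700 kW


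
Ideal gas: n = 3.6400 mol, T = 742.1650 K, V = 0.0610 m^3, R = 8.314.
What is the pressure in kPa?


P = nRT/V = 3.6400 * 8.314 * 742.1650 / 0.0610
= 22460.1097 / 0.0610 = 368198.5198 Pa = 368.1985 kPa

368.1985 kPa


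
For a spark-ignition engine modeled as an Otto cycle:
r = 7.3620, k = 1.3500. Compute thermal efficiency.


r^(k-1) = 2.0112
eta = 1 - 1/2.0112 = 0.5028 = 50.2777%

50.2777%


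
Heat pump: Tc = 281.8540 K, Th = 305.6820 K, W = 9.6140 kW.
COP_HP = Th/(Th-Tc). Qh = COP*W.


COP = 305.6820 / 23.8280 = 12.8287
Qh = 12.8287 * 9.6140 = 123.3350 kW

COP = 12.8287, Qh = 123.3350 kW


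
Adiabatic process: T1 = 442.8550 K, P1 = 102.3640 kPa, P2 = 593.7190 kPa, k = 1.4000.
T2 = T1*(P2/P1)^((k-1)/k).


(k-1)/k = 0.2857
(P2/P1)^exp = 1.6524
T2 = 442.8550 * 1.6524 = 731.7883 K

731.7883 K


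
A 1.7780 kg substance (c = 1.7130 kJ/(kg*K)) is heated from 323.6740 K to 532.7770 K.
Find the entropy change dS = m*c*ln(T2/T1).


T2/T1 = 1.6460
ln(T2/T1) = 0.4984
dS = 1.7780 * 1.7130 * 0.4984 = 1.5179 kJ/K

1.5179 kJ/K


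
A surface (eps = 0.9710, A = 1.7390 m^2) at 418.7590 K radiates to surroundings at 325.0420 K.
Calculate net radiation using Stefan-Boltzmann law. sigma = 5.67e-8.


T^4 = 3.0751e+10
Tsurr^4 = 1.1162e+10
Q = 0.9710 * 5.67e-8 * 1.7390 * 1.9588e+10 = 1875.4304 W

1875.4304 W


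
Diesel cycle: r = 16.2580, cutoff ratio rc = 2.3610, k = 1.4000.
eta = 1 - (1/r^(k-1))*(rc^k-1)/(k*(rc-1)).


r^(k-1) = 3.0509
rc^k = 3.3292
eta = 0.5993 = 59.9331%

59.9331%


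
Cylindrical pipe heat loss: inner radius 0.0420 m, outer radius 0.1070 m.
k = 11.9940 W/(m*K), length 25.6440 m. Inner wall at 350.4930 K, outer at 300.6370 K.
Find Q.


dT = 49.8560 K
ln(ro/ri) = 0.9352
Q = 2*pi*11.9940*25.6440*49.8560 / 0.9352 = 103029.4910 W

103029.4910 W


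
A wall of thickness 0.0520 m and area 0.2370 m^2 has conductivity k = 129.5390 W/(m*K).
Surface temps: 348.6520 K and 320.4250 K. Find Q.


dT = 28.2270 K
Q = 129.5390 * 0.2370 * 28.2270 / 0.0520 = 16665.1899 W

16665.1899 W


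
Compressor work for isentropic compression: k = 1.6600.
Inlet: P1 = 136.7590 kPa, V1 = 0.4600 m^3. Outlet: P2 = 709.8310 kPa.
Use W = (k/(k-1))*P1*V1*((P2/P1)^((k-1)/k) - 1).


(k-1)/k = 0.3976
(P2/P1)^exp = 1.9247
W = 2.5152 * 136.7590 * 0.4600 * (1.9247 - 1) = 146.3068 kJ

146.3068 kJ


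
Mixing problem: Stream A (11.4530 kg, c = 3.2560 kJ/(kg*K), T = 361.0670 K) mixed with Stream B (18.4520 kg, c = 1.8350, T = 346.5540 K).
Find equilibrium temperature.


num = 25198.6554
den = 71.1504
Tf = 354.1605 K

354.1605 K


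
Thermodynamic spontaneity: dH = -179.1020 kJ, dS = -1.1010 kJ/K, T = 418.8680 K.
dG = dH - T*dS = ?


T*dS = 418.8680 * -1.1010 = -461.1737 kJ
dG = -179.1020 + 461.1737 = 282.0717 kJ (non-spontaneous)

dG = 282.0717 kJ, non-spontaneous


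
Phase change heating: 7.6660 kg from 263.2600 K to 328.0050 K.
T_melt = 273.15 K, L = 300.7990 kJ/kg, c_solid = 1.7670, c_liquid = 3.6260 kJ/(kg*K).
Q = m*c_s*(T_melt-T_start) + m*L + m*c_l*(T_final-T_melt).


Q1 (sensible, solid) = 7.6660 * 1.7670 * 9.8900 = 133.9682 kJ
Q2 (latent) = 7.6660 * 300.7990 = 2305.9251 kJ
Q3 (sensible, liquid) = 7.6660 * 3.6260 * 54.8550 = 1524.7998 kJ
Q_total = 3964.6931 kJ

3964.6931 kJ


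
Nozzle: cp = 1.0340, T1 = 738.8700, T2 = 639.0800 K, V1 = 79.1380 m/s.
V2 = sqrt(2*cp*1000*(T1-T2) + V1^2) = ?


dT = 99.7900 K
2*cp*1000*dT = 206365.7200
V1^2 = 6262.8230
V2 = sqrt(212628.5430) = 461.1166 m/s

461.1166 m/s


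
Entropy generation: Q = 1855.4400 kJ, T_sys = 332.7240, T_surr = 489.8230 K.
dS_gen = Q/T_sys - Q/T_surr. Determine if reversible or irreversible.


dS_sys = 1855.4400/332.7240 = 5.5765 kJ/K
dS_surr = -1855.4400/489.8230 = -3.7880 kJ/K
dS_gen = 5.5765 - 3.7880 = 1.7885 kJ/K (irreversible)

dS_gen = 1.7885 kJ/K, irreversible


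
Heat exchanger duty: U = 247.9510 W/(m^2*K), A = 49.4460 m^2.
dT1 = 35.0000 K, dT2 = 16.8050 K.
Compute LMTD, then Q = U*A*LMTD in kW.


LMTD = 24.7999 K
Q = 247.9510 * 49.4460 * 24.7999 = 304051.6610 W = 304.0517 kW

304.0517 kW


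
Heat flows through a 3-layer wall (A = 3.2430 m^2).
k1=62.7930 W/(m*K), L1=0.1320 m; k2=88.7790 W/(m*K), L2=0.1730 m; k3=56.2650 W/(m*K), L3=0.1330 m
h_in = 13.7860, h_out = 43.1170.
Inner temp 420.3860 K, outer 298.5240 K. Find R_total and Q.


R_conv_in = 1/(13.7860*3.2430) = 0.0224
R_1 = 0.1320/(62.7930*3.2430) = 0.0006
R_2 = 0.1730/(88.7790*3.2430) = 0.0006
R_3 = 0.1330/(56.2650*3.2430) = 0.0007
R_conv_out = 1/(43.1170*3.2430) = 0.0072
R_total = 0.0315 K/W
Q = 121.8620 / 0.0315 = 3869.0067 W

R_total = 0.0315 K/W, Q = 3869.0067 W


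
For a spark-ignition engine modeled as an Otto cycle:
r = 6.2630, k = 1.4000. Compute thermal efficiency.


r^(k-1) = 2.0831
eta = 1 - 1/2.0831 = 0.5199 = 51.9949%

51.9949%


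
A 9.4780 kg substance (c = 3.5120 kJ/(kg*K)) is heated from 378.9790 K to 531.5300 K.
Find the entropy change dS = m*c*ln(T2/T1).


T2/T1 = 1.4025
ln(T2/T1) = 0.3383
dS = 9.4780 * 3.5120 * 0.3383 = 11.2602 kJ/K

11.2602 kJ/K


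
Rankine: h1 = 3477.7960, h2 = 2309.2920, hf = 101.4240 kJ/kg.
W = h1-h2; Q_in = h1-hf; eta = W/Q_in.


W = 1168.5040 kJ/kg
Q_in = 3376.3720 kJ/kg
eta = 0.3461 = 34.6083%

eta = 34.6083%


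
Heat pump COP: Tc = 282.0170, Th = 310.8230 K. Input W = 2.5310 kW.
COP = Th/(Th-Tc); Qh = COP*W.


COP = 310.8230 / 28.8060 = 10.7902
Qh = 10.7902 * 2.5310 = 27.3100 kW

COP = 10.7902, Qh = 27.3100 kW


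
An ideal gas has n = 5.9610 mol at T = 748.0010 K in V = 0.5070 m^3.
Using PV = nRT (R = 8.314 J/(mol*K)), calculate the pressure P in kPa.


P = nRT/V = 5.9610 * 8.314 * 748.0010 / 0.5070
= 37070.7456 / 0.5070 = 73117.8413 Pa = 73.1178 kPa

73.1178 kPa


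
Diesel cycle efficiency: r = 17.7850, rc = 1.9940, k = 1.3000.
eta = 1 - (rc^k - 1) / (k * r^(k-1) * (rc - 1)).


r^(k-1) = 2.3715
rc^k = 2.4527
eta = 0.5259 = 52.5947%

52.5947%


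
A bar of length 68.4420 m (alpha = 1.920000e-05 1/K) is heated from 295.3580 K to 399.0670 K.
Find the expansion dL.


dT = 103.7090 K
dL = 1.920000e-05 * 68.4420 * 103.7090 = 0.136283 m
L_final = 68.578283 m

dL = 0.136283 m


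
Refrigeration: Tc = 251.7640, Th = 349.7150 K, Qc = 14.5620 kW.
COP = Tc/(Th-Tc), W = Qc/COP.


COP = 251.7640 / 97.9510 = 2.5703
W = 14.5620 / 2.5703 = 5.6655 kW

COP = 2.5703, W = 5.6655 kW


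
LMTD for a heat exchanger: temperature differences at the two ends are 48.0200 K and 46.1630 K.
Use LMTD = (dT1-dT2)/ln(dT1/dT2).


dT1/dT2 = 1.0402
ln(dT1/dT2) = 0.0394
LMTD = 1.8570 / 0.0394 = 47.0854 K

47.0854 K


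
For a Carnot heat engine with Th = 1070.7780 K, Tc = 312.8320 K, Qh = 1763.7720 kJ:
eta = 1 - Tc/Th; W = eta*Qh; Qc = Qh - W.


eta = 1 - 312.8320/1070.7780 = 0.7078
W = 0.7078 * 1763.7720 = 1248.4791 kJ
Qc = 1763.7720 - 1248.4791 = 515.2929 kJ

eta = 70.7846%, W = 1248.4791 kJ, Qc = 515.2929 kJ


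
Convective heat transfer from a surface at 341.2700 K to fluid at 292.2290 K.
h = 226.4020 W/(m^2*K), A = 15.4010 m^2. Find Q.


dT = 49.0410 K
Q = 226.4020 * 15.4010 * 49.0410 = 170997.0024 W

170997.0024 W


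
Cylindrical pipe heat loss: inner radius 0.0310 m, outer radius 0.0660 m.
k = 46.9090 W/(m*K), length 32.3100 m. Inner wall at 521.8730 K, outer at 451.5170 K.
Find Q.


dT = 70.3560 K
ln(ro/ri) = 0.7557
Q = 2*pi*46.9090*32.3100*70.3560 / 0.7557 = 886631.9466 W

886631.9466 W


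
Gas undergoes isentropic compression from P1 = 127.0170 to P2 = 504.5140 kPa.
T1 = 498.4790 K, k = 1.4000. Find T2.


(k-1)/k = 0.2857
(P2/P1)^exp = 1.4830
T2 = 498.4790 * 1.4830 = 739.2528 K

739.2528 K


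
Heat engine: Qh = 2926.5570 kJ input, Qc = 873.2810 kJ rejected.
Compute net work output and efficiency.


W = 2926.5570 - 873.2810 = 2053.2760 kJ
eta = 2053.2760 / 2926.5570 = 0.7016 = 70.1601%

W = 2053.2760 kJ, eta = 70.1601%


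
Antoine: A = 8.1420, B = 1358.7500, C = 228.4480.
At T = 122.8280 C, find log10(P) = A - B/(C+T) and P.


C+T = 351.2760
B/(C+T) = 3.8680
log10(P) = 8.1420 - 3.8680 = 4.2740
P = 10^4.2740 = 18791.3904 mmHg

18791.3904 mmHg


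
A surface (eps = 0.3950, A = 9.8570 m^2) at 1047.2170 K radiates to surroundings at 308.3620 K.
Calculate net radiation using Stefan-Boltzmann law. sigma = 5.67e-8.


T^4 = 1.2027e+12
Tsurr^4 = 9.0416e+09
Q = 0.3950 * 5.67e-8 * 9.8570 * 1.1936e+12 = 263508.3173 W

263508.3173 W


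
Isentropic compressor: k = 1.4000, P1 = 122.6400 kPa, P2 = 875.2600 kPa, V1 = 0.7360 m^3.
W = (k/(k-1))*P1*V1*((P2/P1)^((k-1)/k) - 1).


(k-1)/k = 0.2857
(P2/P1)^exp = 1.7533
W = 3.5000 * 122.6400 * 0.7360 * (1.7533 - 1) = 237.9860 kJ

237.9860 kJ


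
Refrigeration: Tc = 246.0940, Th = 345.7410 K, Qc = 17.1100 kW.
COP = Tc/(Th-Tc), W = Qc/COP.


COP = 246.0940 / 99.6470 = 2.4697
W = 17.1100 / 2.4697 = 6.9281 kW

COP = 2.4697, W = 6.9281 kW


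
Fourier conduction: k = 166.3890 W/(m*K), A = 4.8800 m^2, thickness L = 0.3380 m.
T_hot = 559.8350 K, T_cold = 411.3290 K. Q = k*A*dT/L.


dT = 148.5060 K
Q = 166.3890 * 4.8800 * 148.5060 / 0.3380 = 356756.3680 W

356756.3680 W


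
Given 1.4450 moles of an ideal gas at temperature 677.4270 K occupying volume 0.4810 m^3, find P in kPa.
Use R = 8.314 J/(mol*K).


P = nRT/V = 1.4450 * 8.314 * 677.4270 / 0.4810
= 8138.4251 / 0.4810 = 16919.8026 Pa = 16.9198 kPa

16.9198 kPa


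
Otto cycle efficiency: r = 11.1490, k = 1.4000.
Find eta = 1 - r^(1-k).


r^(k-1) = 2.6236
eta = 1 - 1/2.6236 = 0.6188 = 61.8841%

61.8841%


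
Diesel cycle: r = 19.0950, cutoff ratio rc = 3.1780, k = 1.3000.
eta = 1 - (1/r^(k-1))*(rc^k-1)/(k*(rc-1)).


r^(k-1) = 2.4226
rc^k = 4.4957
eta = 0.4904 = 49.0363%

49.0363%


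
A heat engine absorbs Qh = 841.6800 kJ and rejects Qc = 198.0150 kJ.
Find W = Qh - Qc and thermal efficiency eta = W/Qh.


W = 841.6800 - 198.0150 = 643.6650 kJ
eta = 643.6650 / 841.6800 = 0.7647 = 76.4738%

W = 643.6650 kJ, eta = 76.4738%


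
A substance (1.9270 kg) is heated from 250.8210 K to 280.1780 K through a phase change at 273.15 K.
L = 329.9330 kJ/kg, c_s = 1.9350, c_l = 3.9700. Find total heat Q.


Q1 (sensible, solid) = 1.9270 * 1.9350 * 22.3290 = 83.2591 kJ
Q2 (latent) = 1.9270 * 329.9330 = 635.7809 kJ
Q3 (sensible, liquid) = 1.9270 * 3.9700 * 7.0280 = 53.7655 kJ
Q_total = 772.8056 kJ

772.8056 kJ


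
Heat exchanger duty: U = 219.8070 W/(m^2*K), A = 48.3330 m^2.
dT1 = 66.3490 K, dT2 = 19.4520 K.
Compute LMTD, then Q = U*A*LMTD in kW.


LMTD = 38.2215 K
Q = 219.8070 * 48.3330 * 38.2215 = 406062.8658 W = 406.0629 kW

406.0629 kW


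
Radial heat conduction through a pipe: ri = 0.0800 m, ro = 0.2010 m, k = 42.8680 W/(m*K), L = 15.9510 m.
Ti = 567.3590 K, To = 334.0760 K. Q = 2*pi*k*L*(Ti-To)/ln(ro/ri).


dT = 233.2830 K
ln(ro/ri) = 0.9213
Q = 2*pi*42.8680*15.9510*233.2830 / 0.9213 = 1087910.7491 W

1087910.7491 W


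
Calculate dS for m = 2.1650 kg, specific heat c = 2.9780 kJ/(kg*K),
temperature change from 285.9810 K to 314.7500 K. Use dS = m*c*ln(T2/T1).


T2/T1 = 1.1006
ln(T2/T1) = 0.0959
dS = 2.1650 * 2.9780 * 0.0959 = 0.6180 kJ/K

0.6180 kJ/K


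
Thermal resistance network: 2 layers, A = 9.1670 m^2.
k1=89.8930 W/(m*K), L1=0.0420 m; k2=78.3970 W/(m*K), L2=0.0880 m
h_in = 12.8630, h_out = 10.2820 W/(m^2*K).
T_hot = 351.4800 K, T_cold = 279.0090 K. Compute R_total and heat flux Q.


R_conv_in = 1/(12.8630*9.1670) = 0.0085
R_1 = 0.0420/(89.8930*9.1670) = 5.0968e-05
R_2 = 0.0880/(78.3970*9.1670) = 0.0001
R_conv_out = 1/(10.2820*9.1670) = 0.0106
R_total = 0.0193 K/W
Q = 72.4710 / 0.0193 = 3762.0694 W

R_total = 0.0193 K/W, Q = 3762.0694 W


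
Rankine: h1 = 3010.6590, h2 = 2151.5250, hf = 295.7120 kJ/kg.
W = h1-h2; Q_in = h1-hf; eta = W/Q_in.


W = 859.1340 kJ/kg
Q_in = 2714.9470 kJ/kg
eta = 0.3164 = 31.6446%

eta = 31.6446%


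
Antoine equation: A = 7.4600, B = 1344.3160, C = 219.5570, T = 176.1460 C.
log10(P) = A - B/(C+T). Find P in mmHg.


C+T = 395.7030
B/(C+T) = 3.3973
log10(P) = 7.4600 - 3.3973 = 4.0627
P = 10^4.0627 = 11553.5291 mmHg

11553.5291 mmHg


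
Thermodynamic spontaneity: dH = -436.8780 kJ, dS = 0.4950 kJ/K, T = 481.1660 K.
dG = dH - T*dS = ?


T*dS = 481.1660 * 0.4950 = 238.1772 kJ
dG = -436.8780 - 238.1772 = -675.0552 kJ (spontaneous)

dG = -675.0552 kJ, spontaneous


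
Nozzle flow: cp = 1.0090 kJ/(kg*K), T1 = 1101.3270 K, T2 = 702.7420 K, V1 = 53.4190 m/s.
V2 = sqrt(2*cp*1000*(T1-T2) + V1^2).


dT = 398.5850 K
2*cp*1000*dT = 804344.5300
V1^2 = 2853.5896
V2 = sqrt(807198.1196) = 898.4421 m/s

898.4421 m/s


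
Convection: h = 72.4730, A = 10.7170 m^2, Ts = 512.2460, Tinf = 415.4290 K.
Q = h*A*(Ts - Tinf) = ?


dT = 96.8170 K
Q = 72.4730 * 10.7170 * 96.8170 = 75197.0998 W

75197.0998 W


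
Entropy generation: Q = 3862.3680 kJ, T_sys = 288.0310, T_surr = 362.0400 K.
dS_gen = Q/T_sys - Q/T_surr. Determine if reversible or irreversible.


dS_sys = 3862.3680/288.0310 = 13.4096 kJ/K
dS_surr = -3862.3680/362.0400 = -10.6683 kJ/K
dS_gen = 13.4096 - 10.6683 = 2.7412 kJ/K (irreversible)

dS_gen = 2.7412 kJ/K, irreversible


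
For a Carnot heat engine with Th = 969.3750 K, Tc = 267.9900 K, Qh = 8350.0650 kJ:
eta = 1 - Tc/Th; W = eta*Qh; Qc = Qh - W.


eta = 1 - 267.9900/969.3750 = 0.7235
W = 0.7235 * 8350.0650 = 6041.6354 kJ
Qc = 8350.0650 - 6041.6354 = 2308.4296 kJ

eta = 72.3544%, W = 6041.6354 kJ, Qc = 2308.4296 kJ


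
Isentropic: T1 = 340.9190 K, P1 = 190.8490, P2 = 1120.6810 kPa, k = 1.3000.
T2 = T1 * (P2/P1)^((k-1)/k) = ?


(k-1)/k = 0.2308
(P2/P1)^exp = 1.5046
T2 = 340.9190 * 1.5046 = 512.9379 K

512.9379 K


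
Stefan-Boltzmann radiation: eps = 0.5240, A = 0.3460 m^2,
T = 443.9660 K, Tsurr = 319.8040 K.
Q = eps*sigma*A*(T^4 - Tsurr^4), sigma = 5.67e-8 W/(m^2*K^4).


T^4 = 3.8851e+10
Tsurr^4 = 1.0460e+10
Q = 0.5240 * 5.67e-8 * 0.3460 * 2.8391e+10 = 291.8536 W

291.8536 W


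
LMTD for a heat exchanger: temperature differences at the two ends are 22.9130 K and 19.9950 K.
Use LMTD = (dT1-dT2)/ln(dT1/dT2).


dT1/dT2 = 1.1459
ln(dT1/dT2) = 0.1362
LMTD = 2.9180 / 0.1362 = 21.4209 K

21.4209 K


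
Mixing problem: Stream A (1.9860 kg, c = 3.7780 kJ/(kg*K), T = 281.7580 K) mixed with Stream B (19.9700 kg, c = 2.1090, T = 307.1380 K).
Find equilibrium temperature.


num = 15049.7089
den = 49.6198
Tf = 303.3002 K

303.3002 K


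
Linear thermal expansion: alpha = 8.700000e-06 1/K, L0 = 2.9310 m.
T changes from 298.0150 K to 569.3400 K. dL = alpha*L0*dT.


dT = 271.3250 K
dL = 8.700000e-06 * 2.9310 * 271.3250 = 0.006919 m
L_final = 2.937919 m

dL = 0.006919 m


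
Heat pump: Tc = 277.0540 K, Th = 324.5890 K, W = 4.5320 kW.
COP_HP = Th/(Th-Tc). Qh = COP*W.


COP = 324.5890 / 47.5350 = 6.8284
Qh = 6.8284 * 4.5320 = 30.9464 kW

COP = 6.8284, Qh = 30.9464 kW


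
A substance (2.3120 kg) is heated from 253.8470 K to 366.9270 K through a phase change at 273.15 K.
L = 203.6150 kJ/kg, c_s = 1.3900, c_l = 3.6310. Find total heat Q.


Q1 (sensible, solid) = 2.3120 * 1.3900 * 19.3030 = 62.0337 kJ
Q2 (latent) = 2.3120 * 203.6150 = 470.7579 kJ
Q3 (sensible, liquid) = 2.3120 * 3.6310 * 93.7770 = 787.2459 kJ
Q_total = 1320.0375 kJ

1320.0375 kJ


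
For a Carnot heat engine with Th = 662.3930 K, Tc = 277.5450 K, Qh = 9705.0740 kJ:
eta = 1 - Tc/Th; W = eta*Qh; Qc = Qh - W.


eta = 1 - 277.5450/662.3930 = 0.5810
W = 0.5810 * 9705.0740 = 5638.6138 kJ
Qc = 9705.0740 - 5638.6138 = 4066.4602 kJ

eta = 58.0996%, W = 5638.6138 kJ, Qc = 4066.4602 kJ


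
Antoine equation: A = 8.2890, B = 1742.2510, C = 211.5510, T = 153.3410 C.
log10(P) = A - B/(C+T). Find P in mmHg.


C+T = 364.8920
B/(C+T) = 4.7747
log10(P) = 8.2890 - 4.7747 = 3.5143
P = 10^3.5143 = 3268.1110 mmHg

3268.1110 mmHg


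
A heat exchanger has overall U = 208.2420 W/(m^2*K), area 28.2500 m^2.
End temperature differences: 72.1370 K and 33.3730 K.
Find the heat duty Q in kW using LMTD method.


LMTD = 50.2893 K
Q = 208.2420 * 28.2500 * 50.2893 = 295843.7819 W = 295.8438 kW

295.8438 kW
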